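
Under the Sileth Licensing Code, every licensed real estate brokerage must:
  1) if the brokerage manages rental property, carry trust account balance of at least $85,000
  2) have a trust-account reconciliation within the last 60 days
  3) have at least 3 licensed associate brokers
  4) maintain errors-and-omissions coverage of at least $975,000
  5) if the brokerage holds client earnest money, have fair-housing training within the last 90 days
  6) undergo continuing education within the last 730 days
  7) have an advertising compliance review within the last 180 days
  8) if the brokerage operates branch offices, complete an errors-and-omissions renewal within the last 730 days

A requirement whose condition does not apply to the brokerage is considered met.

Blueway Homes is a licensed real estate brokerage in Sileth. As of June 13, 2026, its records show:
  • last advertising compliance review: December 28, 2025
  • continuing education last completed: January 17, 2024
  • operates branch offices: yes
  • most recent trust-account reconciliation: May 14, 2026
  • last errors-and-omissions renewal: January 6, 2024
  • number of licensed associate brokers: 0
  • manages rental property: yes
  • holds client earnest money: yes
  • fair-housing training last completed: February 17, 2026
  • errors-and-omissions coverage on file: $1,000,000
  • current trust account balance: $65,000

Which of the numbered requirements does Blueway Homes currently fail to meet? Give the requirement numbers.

1. condition 'manages rental property' holds; trust account balance $65,000 < $85,000 → not met
2. trust-account reconciliation 30 days ago vs limit 60 → met
3. licensed associate brokers 0 < 3 → not met
4. errors-and-omissions coverage $1,000,000 ≥ $975,000 → met
5. condition 'holds client earnest money' holds; fair-housing training 116 days ago vs limit 90 → not met
6. continuing education 878 days ago vs limit 730 → not met
7. advertising compliance review 167 days ago vs limit 180 → met
8. condition 'operates branch offices' holds; errors-and-omissions renewal 889 days ago vs limit 730 → not met
Not met: 1, 3, 5, 6, 8

1, 3, 5, 6, 8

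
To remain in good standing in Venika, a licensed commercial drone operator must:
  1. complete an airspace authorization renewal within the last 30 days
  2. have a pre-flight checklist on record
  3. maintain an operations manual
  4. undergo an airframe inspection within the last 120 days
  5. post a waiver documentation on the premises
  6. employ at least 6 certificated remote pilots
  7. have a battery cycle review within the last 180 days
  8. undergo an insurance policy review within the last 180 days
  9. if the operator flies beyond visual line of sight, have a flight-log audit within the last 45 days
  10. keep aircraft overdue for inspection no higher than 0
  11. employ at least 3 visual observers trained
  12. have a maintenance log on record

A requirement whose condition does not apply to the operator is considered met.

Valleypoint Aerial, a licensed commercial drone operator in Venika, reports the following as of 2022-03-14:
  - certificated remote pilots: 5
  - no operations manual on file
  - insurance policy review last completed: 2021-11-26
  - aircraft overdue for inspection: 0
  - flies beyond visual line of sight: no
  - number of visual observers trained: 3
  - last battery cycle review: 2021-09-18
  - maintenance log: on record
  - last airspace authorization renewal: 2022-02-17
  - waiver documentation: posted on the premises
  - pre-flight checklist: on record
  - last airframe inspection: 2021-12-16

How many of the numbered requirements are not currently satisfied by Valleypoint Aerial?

1. airspace authorization renewal 25 days ago vs limit 30 → met
2. pre-flight checklist present → met
3. operations manual absent → not met
4. airframe inspection 88 days ago vs limit 120 → met
5. waiver documentation present → met
6. certificated remote pilots 5 < 6 → not met
7. battery cycle review 177 days ago vs limit 180 → met
8. insurance policy review 108 days ago vs limit 180 → met
9. condition 'flies beyond visual line of sight' does not hold → requirement n/a → met
10. aircraft overdue for inspection 0 ≤ 0 → met
11. visual observers trained 3 ≥ 3 → met
12. maintenance log present → met
Not met: 2 of 12

2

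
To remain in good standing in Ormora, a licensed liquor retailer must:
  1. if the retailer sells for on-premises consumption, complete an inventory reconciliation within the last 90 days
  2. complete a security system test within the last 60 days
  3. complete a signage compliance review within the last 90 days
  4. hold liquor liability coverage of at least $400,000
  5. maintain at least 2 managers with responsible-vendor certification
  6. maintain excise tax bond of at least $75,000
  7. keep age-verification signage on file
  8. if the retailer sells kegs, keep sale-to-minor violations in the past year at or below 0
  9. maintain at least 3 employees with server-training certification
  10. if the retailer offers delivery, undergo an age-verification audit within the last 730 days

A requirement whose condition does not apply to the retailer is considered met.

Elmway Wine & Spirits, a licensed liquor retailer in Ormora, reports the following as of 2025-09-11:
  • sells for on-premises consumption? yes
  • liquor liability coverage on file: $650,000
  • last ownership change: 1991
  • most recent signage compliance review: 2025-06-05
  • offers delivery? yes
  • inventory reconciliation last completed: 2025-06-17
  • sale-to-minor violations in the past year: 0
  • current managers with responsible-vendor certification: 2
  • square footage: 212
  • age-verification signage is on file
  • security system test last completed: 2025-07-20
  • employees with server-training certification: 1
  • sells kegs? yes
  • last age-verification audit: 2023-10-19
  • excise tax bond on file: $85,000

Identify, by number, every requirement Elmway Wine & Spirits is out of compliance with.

3, 9

1. condition 'sells for on-premises consumption' holds; inventory reconciliation 86 days ago vs limit 90 → met
2. security system test 53 days ago vs limit 60 → met
3. signage compliance review 98 days ago vs limit 90 → not met
4. liquor liability coverage $650,000 ≥ $400,000 → met
5. managers with responsible-vendor certification 2 ≥ 2 → met
6. excise tax bond $85,000 ≥ $75,000 → met
7. age-verification signage present → met
8. condition 'sells kegs' holds; sale-to-minor violations in the past year 0 ≤ 0 → met
9. employees with server-training certification 1 < 3 → not met
10. condition 'offers delivery' holds; age-verification audit 693 days ago vs limit 730 → met
Not met: 3, 9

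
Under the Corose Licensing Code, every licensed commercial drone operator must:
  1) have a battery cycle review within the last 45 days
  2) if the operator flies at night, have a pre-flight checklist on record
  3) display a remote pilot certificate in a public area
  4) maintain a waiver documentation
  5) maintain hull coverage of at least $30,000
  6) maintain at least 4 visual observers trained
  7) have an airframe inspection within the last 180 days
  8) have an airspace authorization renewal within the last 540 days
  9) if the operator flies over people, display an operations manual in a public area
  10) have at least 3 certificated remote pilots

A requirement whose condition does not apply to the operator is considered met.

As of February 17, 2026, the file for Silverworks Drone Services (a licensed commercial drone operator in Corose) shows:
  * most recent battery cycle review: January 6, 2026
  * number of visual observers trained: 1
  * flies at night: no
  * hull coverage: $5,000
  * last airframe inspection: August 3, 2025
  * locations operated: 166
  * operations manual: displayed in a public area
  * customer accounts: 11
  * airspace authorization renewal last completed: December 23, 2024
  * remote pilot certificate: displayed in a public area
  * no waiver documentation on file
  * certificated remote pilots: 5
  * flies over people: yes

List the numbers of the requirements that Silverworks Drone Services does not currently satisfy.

4, 5, 6, 7

1. battery cycle review 42 days ago vs limit 45 → met
2. condition 'flies at night' does not hold → requirement n/a → met
3. remote pilot certificate present → met
4. waiver documentation absent → not met
5. hull coverage $5,000 < $30,000 → not met
6. visual observers trained 1 < 4 → not met
7. airframe inspection 198 days ago vs limit 180 → not met
8. airspace authorization renewal 421 days ago vs limit 540 → met
9. condition 'flies over people' holds; operations manual present → met
10. certificated remote pilots 5 ≥ 3 → met
Not met: 4, 5, 6, 7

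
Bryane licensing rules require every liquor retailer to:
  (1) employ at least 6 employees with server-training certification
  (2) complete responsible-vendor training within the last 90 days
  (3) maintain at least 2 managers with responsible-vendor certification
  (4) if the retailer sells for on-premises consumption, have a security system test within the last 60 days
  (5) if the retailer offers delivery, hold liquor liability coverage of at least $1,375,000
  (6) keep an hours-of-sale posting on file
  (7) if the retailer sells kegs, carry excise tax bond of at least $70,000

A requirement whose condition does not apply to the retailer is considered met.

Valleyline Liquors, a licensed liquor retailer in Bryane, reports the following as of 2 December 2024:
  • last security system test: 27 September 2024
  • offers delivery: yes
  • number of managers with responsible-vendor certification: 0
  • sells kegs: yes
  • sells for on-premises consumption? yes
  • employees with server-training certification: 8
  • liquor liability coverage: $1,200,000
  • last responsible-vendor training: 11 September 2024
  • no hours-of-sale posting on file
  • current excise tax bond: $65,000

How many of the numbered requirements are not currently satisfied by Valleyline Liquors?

1. employees with server-training certification 8 ≥ 6 → met
2. responsible-vendor training 82 days ago vs limit 90 → met
3. managers with responsible-vendor certification 0 < 2 → not met
4. condition 'sells for on-premises consumption' holds; security system test 66 days ago vs limit 60 → not met
5. condition 'offers delivery' holds; liquor liability coverage $1,200,000 < $1,375,000 → not met
6. hours-of-sale posting absent → not met
7. condition 'sells kegs' holds; excise tax bond $65,000 < $70,000 → not met
Not met: 5 of 7

5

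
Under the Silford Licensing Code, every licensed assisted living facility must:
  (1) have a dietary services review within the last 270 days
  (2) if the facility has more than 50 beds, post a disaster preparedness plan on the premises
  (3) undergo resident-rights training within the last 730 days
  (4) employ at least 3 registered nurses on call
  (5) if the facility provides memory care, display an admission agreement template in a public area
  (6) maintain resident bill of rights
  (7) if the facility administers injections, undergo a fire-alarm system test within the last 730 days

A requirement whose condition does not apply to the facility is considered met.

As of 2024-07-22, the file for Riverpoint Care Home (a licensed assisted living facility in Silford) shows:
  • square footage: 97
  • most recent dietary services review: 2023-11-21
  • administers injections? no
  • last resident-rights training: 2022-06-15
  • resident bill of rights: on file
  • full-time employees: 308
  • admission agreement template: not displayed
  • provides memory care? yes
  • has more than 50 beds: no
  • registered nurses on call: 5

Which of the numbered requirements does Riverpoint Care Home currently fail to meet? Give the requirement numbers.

3, 5

1. dietary services review 244 days ago vs limit 270 → met
2. condition 'has more than 50 beds' does not hold → requirement n/a → met
3. resident-rights training 768 days ago vs limit 730 → not met
4. registered nurses on call 5 ≥ 3 → met
5. condition 'provides memory care' holds; admission agreement template absent → not met
6. resident bill of rights present → met
7. condition 'administers injections' does not hold → requirement n/a → met
Not met: 3, 5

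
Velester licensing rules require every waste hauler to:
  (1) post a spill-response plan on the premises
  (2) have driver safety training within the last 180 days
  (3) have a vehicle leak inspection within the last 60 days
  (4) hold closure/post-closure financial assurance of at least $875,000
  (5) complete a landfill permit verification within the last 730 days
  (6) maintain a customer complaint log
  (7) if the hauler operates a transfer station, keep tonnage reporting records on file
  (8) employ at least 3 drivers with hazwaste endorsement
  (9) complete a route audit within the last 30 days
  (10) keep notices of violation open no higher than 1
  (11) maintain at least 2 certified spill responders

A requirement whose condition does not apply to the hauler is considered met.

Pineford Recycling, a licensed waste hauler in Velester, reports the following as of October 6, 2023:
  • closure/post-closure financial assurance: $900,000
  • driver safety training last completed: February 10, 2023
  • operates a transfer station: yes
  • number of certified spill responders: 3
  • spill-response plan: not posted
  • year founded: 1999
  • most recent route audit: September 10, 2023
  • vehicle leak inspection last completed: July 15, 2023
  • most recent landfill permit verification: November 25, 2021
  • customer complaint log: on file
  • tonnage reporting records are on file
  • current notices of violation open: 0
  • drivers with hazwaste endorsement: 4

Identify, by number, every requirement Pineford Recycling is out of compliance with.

1, 2, 3

1. spill-response plan absent → not met
2. driver safety training 238 days ago vs limit 180 → not met
3. vehicle leak inspection 83 days ago vs limit 60 → not met
4. closure/post-closure financial assurance $900,000 ≥ $875,000 → met
5. landfill permit verification 680 days ago vs limit 730 → met
6. customer complaint log present → met
7. condition 'operates a transfer station' holds; tonnage reporting records present → met
8. drivers with hazwaste endorsement 4 ≥ 3 → met
9. route audit 26 days ago vs limit 30 → met
10. notices of violation open 0 ≤ 1 → met
11. certified spill responders 3 ≥ 2 → met
Not met: 1, 2, 3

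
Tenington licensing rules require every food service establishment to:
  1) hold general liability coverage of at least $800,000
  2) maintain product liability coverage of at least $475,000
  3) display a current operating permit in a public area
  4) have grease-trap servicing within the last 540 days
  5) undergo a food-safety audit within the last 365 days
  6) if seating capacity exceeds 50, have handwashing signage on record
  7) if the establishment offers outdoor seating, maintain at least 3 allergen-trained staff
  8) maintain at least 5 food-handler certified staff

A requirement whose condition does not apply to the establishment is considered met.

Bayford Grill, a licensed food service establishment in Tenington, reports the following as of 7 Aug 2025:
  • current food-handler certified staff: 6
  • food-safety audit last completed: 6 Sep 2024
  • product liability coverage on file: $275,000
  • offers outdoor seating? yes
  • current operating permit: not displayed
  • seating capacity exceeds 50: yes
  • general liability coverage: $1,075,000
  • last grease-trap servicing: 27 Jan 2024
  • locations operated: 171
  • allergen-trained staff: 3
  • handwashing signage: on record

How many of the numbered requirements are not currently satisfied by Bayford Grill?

3

1. general liability coverage $1,075,000 ≥ $800,000 → met
2. product liability coverage $275,000 < $475,000 → not met
3. current operating permit absent → not met
4. grease-trap servicing 558 days ago vs limit 540 → not met
5. food-safety audit 335 days ago vs limit 365 → met
6. condition 'seating capacity exceeds 50' holds; handwashing signage present → met
7. condition 'offers outdoor seating' holds; allergen-trained staff 3 ≥ 3 → met
8. food-handler certified staff 6 ≥ 5 → met
Not met: 3 of 8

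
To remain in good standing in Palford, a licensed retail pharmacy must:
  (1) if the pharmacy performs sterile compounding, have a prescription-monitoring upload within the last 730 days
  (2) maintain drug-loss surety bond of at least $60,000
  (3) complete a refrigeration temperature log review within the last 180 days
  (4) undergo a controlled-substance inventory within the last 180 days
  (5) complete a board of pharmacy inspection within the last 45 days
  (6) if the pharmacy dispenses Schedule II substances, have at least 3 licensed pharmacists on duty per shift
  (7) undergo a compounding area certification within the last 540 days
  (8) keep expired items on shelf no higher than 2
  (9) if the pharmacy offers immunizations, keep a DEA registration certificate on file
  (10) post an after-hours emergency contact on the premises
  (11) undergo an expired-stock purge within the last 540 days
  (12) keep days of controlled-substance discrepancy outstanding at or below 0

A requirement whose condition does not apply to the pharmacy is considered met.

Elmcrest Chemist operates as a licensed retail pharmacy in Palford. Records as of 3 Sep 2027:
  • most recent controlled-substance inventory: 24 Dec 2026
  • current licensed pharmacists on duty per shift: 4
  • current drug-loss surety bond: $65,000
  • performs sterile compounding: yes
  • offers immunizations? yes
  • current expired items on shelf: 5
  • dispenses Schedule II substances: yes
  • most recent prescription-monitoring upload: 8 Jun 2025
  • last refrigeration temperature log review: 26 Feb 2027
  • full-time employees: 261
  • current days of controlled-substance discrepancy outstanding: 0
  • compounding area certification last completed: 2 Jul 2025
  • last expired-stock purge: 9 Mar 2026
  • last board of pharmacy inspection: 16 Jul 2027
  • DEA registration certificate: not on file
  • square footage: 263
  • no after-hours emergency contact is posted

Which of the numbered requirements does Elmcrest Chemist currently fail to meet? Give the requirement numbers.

1. condition 'performs sterile compounding' holds; prescription-monitoring upload 817 days ago vs limit 730 → not met
2. drug-loss surety bond $65,000 ≥ $60,000 → met
3. refrigeration temperature log review 189 days ago vs limit 180 → not met
4. controlled-substance inventory 253 days ago vs limit 180 → not met
5. board of pharmacy inspection 49 days ago vs limit 45 → not met
6. condition 'dispenses Schedule II substances' holds; licensed pharmacists on duty per shift 4 ≥ 3 → met
7. compounding area certification 793 days ago vs limit 540 → not met
8. expired items on shelf 5 > 2 → not met
9. condition 'offers immunizations' holds; DEA registration certificate absent → not met
10. after-hours emergency contact absent → not met
11. expired-stock purge 543 days ago vs limit 540 → not met
12. days of controlled-substance discrepancy outstanding 0 ≤ 0 → met
Not met: 1, 3, 4, 5, 7, 8, 9, 10, 11

1, 3, 4, 5, 7, 8, 9, 10, 11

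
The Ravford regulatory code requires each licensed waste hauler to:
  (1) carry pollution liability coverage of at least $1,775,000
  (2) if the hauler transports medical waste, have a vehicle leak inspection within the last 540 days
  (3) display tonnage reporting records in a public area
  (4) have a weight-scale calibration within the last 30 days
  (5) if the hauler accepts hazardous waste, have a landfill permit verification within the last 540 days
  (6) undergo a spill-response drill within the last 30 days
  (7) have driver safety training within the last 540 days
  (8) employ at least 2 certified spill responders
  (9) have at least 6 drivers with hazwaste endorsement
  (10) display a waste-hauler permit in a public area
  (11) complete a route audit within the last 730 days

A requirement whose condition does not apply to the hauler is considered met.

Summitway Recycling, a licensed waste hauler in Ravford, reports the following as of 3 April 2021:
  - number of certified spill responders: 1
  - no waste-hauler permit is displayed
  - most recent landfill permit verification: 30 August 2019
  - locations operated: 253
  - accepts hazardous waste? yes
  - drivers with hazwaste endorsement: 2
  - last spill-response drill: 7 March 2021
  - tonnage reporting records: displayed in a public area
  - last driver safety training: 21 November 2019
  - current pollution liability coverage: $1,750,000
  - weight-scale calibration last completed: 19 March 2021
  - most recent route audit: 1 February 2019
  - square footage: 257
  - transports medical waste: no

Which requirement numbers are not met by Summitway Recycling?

1, 5, 8, 9, 10, 11

1. pollution liability coverage $1,750,000 < $1,775,000 → not met
2. condition 'transports medical waste' does not hold → requirement n/a → met
3. tonnage reporting records present → met
4. weight-scale calibration 15 days ago vs limit 30 → met
5. condition 'accepts hazardous waste' holds; landfill permit verification 582 days ago vs limit 540 → not met
6. spill-response drill 27 days ago vs limit 30 → met
7. driver safety training 499 days ago vs limit 540 → met
8. certified spill responders 1 < 2 → not met
9. drivers with hazwaste endorsement 2 < 6 → not met
10. waste-hauler permit absent → not met
11. route audit 792 days ago vs limit 730 → not met
Not met: 1, 5, 8, 9, 10, 11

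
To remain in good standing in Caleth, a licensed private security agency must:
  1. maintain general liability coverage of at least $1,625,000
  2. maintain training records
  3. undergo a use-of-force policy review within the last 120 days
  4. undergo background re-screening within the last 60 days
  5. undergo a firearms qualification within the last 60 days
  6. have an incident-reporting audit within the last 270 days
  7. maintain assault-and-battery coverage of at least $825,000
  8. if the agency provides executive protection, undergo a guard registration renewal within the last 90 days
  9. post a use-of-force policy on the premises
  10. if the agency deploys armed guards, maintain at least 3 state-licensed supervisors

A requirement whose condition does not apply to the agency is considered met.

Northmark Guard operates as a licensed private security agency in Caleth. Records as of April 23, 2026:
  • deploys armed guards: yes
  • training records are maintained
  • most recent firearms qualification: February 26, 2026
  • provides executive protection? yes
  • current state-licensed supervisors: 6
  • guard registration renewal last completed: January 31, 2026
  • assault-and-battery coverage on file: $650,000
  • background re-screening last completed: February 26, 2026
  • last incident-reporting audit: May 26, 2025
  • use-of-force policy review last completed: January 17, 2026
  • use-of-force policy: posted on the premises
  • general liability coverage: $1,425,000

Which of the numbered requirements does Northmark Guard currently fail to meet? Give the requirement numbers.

1. general liability coverage $1,425,000 < $1,625,000 → not met
2. training records present → met
3. use-of-force policy review 96 days ago vs limit 120 → met
4. background re-screening 56 days ago vs limit 60 → met
5. firearms qualification 56 days ago vs limit 60 → met
6. incident-reporting audit 332 days ago vs limit 270 → not met
7. assault-and-battery coverage $650,000 < $825,000 → not met
8. condition 'provides executive protection' holds; guard registration renewal 82 days ago vs limit 90 → met
9. use-of-force policy present → met
10. condition 'deploys armed guards' holds; state-licensed supervisors 6 ≥ 3 → met
Not met: 1, 6, 7

1, 6, 7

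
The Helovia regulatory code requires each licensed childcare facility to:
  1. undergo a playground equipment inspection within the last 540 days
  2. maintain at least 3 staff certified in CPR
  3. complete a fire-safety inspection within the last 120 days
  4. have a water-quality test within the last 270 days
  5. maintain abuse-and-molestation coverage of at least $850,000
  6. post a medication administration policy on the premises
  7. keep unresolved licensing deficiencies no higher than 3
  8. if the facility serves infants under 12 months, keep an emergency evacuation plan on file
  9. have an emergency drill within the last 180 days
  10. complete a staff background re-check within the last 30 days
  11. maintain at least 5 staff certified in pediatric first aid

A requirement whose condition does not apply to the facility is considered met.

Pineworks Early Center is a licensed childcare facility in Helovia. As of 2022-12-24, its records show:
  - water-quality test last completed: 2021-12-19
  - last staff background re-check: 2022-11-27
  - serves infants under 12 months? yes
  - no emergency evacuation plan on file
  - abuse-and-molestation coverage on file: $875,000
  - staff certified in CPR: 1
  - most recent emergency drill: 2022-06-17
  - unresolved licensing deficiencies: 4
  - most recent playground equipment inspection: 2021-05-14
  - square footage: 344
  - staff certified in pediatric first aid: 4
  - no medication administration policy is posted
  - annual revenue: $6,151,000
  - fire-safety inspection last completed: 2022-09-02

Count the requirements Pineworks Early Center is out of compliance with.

8

1. playground equipment inspection 589 days ago vs limit 540 → not met
2. staff certified in CPR 1 < 3 → not met
3. fire-safety inspection 113 days ago vs limit 120 → met
4. water-quality test 370 days ago vs limit 270 → not met
5. abuse-and-molestation coverage $875,000 ≥ $850,000 → met
6. medication administration policy absent → not met
7. unresolved licensing deficiencies 4 > 3 → not met
8. condition 'serves infants under 12 months' holds; emergency evacuation plan absent → not met
9. emergency drill 190 days ago vs limit 180 → not met
10. staff background re-check 27 days ago vs limit 30 → met
11. staff certified in pediatric first aid 4 < 5 → not met
Not met: 8 of 11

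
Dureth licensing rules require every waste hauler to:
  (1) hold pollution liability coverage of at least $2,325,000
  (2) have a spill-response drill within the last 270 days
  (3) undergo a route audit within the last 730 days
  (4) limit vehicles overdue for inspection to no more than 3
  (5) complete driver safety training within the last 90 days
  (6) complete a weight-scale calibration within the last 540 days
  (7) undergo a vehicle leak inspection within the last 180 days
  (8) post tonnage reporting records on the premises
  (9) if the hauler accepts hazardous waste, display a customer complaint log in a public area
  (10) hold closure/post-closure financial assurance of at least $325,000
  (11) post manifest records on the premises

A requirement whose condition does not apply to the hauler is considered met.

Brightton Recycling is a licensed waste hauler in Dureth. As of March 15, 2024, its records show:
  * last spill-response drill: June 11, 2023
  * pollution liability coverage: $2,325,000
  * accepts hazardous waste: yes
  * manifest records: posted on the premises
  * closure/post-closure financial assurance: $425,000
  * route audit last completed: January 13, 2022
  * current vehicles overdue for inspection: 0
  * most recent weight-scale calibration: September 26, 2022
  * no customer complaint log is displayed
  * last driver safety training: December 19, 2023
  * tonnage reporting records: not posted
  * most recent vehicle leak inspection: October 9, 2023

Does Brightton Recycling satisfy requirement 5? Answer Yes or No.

Yes

5. driver safety training 87 days ago vs limit 90 → met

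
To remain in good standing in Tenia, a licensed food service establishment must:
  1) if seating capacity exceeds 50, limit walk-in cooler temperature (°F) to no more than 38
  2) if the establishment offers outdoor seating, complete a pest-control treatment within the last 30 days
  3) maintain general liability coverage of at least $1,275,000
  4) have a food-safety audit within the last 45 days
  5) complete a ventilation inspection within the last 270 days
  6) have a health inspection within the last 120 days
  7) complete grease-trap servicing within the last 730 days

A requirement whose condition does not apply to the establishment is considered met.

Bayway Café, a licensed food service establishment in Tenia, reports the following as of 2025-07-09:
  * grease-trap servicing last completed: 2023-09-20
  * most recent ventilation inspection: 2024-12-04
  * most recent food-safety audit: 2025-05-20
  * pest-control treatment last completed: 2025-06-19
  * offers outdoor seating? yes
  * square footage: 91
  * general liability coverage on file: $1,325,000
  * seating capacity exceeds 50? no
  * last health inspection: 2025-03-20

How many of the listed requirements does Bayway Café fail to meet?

1

1. condition 'seating capacity exceeds 50' does not hold → requirement n/a → met
2. condition 'offers outdoor seating' holds; pest-control treatment 20 days ago vs limit 30 → met
3. general liability coverage $1,325,000 ≥ $1,275,000 → met
4. food-safety audit 50 days ago vs limit 45 → not met
5. ventilation inspection 217 days ago vs limit 270 → met
6. health inspection 111 days ago vs limit 120 → met
7. grease-trap servicing 658 days ago vs limit 730 → met
Not met: 1 of 7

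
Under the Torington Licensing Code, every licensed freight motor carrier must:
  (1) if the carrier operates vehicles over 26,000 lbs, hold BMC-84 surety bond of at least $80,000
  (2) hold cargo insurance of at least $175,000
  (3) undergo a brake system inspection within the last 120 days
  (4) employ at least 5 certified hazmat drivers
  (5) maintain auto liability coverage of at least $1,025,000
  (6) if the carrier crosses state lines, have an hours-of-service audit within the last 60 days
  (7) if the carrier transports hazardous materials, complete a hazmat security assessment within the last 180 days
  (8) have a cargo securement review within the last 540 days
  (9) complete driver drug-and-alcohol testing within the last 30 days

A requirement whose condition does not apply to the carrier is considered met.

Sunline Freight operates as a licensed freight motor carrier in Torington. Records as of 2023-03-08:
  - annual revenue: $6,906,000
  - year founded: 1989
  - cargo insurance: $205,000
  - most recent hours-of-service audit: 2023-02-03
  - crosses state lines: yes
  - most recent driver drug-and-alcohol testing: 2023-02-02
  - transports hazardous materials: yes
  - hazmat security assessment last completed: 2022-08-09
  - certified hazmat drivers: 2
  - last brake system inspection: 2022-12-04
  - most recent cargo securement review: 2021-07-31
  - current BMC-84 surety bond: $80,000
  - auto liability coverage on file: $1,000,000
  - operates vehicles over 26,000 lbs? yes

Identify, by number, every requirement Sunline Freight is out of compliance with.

4, 5, 7, 8, 9

1. condition 'operates vehicles over 26,000 lbs' holds; BMC-84 surety bond $80,000 ≥ $80,000 → met
2. cargo insurance $205,000 ≥ $175,000 → met
3. brake system inspection 94 days ago vs limit 120 → met
4. certified hazmat drivers 2 < 5 → not met
5. auto liability coverage $1,000,000 < $1,025,000 → not met
6. condition 'crosses state lines' holds; hours-of-service audit 33 days ago vs limit 60 → met
7. condition 'transports hazardous materials' holds; hazmat security assessment 211 days ago vs limit 180 → not met
8. cargo securement review 585 days ago vs limit 540 → not met
9. driver drug-and-alcohol testing 34 days ago vs limit 30 → not met
Not met: 4, 5, 7, 8, 9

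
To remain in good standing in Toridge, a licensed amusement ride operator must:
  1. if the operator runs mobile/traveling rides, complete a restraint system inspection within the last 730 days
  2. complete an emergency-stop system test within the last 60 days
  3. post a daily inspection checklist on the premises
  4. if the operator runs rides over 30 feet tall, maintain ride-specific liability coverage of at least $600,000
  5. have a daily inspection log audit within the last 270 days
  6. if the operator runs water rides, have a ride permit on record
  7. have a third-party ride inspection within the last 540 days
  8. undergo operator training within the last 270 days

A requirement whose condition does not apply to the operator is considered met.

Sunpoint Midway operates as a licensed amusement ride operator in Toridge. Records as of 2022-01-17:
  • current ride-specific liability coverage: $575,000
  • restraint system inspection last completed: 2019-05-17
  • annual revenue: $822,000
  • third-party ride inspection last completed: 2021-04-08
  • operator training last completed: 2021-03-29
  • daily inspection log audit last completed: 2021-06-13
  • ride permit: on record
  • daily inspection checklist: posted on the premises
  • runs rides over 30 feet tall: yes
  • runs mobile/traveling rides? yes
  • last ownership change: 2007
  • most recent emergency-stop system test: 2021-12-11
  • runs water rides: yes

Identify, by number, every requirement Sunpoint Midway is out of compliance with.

1, 4, 8

1. condition 'runs mobile/traveling rides' holds; restraint system inspection 976 days ago vs limit 730 → not met
2. emergency-stop system test 37 days ago vs limit 60 → met
3. daily inspection checklist present → met
4. condition 'runs rides over 30 feet tall' holds; ride-specific liability coverage $575,000 < $600,000 → not met
5. daily inspection log audit 218 days ago vs limit 270 → met
6. condition 'runs water rides' holds; ride permit present → met
7. third-party ride inspection 284 days ago vs limit 540 → met
8. operator training 294 days ago vs limit 270 → not met
Not met: 1, 4, 8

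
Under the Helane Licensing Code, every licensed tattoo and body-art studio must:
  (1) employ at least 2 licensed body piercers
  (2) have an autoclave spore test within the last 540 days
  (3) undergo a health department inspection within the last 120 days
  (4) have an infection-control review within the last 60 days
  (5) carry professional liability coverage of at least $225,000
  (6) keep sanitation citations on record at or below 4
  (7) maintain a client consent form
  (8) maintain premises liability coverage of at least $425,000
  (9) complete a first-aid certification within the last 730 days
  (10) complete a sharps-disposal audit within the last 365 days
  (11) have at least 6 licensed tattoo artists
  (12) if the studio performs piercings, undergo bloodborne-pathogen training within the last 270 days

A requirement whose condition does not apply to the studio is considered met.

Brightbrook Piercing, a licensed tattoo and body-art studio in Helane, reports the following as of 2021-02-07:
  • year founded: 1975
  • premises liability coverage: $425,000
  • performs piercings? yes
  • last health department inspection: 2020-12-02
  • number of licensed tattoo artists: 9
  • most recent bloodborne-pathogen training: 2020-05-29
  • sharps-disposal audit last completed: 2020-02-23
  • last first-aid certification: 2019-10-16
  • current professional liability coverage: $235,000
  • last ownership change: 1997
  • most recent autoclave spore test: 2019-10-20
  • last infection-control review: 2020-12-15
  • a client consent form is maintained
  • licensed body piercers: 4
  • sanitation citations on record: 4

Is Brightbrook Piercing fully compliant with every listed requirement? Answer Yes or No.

1. licensed body piercers 4 ≥ 2 → met
2. autoclave spore test 476 days ago vs limit 540 → met
3. health department inspection 67 days ago vs limit 120 → met
4. infection-control review 54 days ago vs limit 60 → met
5. professional liability coverage $235,000 ≥ $225,000 → met
6. sanitation citations on record 4 ≤ 4 → met
7. client consent form present → met
8. premises liability coverage $425,000 ≥ $425,000 → met
9. first-aid certification 480 days ago vs limit 730 → met
10. sharps-disposal audit 350 days ago vs limit 365 → met
11. licensed tattoo artists 9 ≥ 6 → met
12. condition 'performs piercings' holds; bloodborne-pathogen training 254 days ago vs limit 270 → met
All met.

Yes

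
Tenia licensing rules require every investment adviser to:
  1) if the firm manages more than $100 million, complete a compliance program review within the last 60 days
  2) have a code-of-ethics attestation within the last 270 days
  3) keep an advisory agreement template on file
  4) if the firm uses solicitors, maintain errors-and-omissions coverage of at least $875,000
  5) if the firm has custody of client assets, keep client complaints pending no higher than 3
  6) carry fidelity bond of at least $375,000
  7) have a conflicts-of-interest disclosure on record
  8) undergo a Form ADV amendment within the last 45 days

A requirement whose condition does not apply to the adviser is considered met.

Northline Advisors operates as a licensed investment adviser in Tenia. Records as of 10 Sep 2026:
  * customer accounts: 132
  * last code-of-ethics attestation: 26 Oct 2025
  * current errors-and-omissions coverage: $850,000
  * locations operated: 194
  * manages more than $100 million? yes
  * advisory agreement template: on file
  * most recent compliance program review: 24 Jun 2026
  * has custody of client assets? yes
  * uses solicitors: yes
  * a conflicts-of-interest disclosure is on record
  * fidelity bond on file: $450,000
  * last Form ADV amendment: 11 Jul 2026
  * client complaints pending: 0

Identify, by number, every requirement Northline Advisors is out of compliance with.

1. condition 'manages more than $100 million' holds; compliance program review 78 days ago vs limit 60 → not met
2. code-of-ethics attestation 319 days ago vs limit 270 → not met
3. advisory agreement template present → met
4. condition 'uses solicitors' holds; errors-and-omissions coverage $850,000 < $875,000 → not met
5. condition 'has custody of client assets' holds; client complaints pending 0 ≤ 3 → met
6. fidelity bond $450,000 ≥ $375,000 → met
7. conflicts-of-interest disclosure present → met
8. Form ADV amendment 61 days ago vs limit 45 → not met
Not met: 1, 2, 4, 8

1, 2, 4, 8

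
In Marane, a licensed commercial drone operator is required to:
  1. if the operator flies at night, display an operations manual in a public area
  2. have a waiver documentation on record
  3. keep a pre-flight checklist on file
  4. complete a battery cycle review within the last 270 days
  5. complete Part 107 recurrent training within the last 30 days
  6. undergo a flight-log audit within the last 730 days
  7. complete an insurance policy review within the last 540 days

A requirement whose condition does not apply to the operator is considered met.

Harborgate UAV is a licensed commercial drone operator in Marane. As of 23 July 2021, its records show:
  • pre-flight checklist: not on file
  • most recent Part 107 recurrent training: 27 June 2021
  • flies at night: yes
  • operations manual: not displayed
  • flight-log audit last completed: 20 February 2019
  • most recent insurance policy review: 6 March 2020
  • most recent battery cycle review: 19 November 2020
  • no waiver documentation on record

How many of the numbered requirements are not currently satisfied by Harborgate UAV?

1. condition 'flies at night' holds; operations manual absent → not met
2. waiver documentation absent → not met
3. pre-flight checklist absent → not met
4. battery cycle review 246 days ago vs limit 270 → met
5. Part 107 recurrent training 26 days ago vs limit 30 → met
6. flight-log audit 884 days ago vs limit 730 → not met
7. insurance policy review 504 days ago vs limit 540 → met
Not met: 4 of 7

4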